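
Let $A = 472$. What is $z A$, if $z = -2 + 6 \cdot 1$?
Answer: $1888$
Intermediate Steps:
$z = 4$ ($z = -2 + 6 = 4$)
$z A = 4 \cdot 472 = 1888$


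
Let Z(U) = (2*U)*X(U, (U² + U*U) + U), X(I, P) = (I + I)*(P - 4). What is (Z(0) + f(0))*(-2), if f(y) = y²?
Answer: 0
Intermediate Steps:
X(I, P) = 2*I*(-4 + P) (X(I, P) = (2*I)*(-4 + P) = 2*I*(-4 + P))
Z(U) = 4*U²*(-4 + U + 2*U²) (Z(U) = (2*U)*(2*U*(-4 + ((U² + U*U) + U))) = (2*U)*(2*U*(-4 + ((U² + U²) + U))) = (2*U)*(2*U*(-4 + (2*U² + U))) = (2*U)*(2*U*(-4 + (U + 2*U²))) = (2*U)*(2*U*(-4 + U + 2*U²)) = 4*U²*(-4 + U + 2*U²))
(Z(0) + f(0))*(-2) = (4*0²*(-4 + 0*(1 + 2*0)) + 0²)*(-2) = (4*0*(-4 + 0*(1 + 0)) + 0)*(-2) = (4*0*(-4 + 0*1) + 0)*(-2) = (4*0*(-4 + 0) + 0)*(-2) = (4*0*(-4) + 0)*(-2) = (0 + 0)*(-2) = 0*(-2) = 0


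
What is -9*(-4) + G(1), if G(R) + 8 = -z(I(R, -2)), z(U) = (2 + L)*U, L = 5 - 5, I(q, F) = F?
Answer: 32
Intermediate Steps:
L = 0
z(U) = 2*U (z(U) = (2 + 0)*U = 2*U)
G(R) = -4 (G(R) = -8 - 2*(-2) = -8 - 1*(-4) = -8 + 4 = -4)
-9*(-4) + G(1) = -9*(-4) - 4 = 36 - 4 = 32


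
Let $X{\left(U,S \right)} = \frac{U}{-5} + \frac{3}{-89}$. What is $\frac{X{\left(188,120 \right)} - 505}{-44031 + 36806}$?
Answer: $\frac{241472}{3215125} \approx 0.075105$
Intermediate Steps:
$X{\left(U,S \right)} = - \frac{3}{89} - \frac{U}{5}$ ($X{\left(U,S \right)} = U \left(- \frac{1}{5}\right) + 3 \left(- \frac{1}{89}\right) = - \frac{U}{5} - \frac{3}{89} = - \frac{3}{89} - \frac{U}{5}$)
$\frac{X{\left(188,120 \right)} - 505}{-44031 + 36806} = \frac{\left(- \frac{3}{89} - \frac{188}{5}\right) - 505}{-44031 + 36806} = \frac{\left(- \frac{3}{89} - \frac{188}{5}\right) - 505}{-7225} = \left(- \frac{16747}{445} - 505\right) \left(- \frac{1}{7225}\right) = \left(- \frac{241472}{445}\right) \left(- \frac{1}{7225}\right) = \frac{241472}{3215125}$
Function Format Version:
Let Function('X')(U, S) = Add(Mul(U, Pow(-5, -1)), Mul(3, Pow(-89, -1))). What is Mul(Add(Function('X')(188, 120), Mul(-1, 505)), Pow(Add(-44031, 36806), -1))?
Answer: Rational(241472, 3215125) ≈ 0.075105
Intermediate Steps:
Function('X')(U, S) = Add(Rational(-3, 89), Mul(Rational(-1, 5), U)) (Function('X')(U, S) = Add(Mul(U, Rational(-1, 5)), Mul(3, Rational(-1, 89))) = Add(Mul(Rational(-1, 5), U), Rational(-3, 89)) = Add(Rational(-3, 89), Mul(Rational(-1, 5), U)))
Mul(Add(Function('X')(188, 120), Mul(-1, 505)), Pow(Add(-44031, 36806), -1)) = Mul(Add(Add(Rational(-3, 89), Mul(Rational(-1, 5), 188)), Mul(-1, 505)), Pow(Add(-44031, 36806), -1)) = Mul(Add(Add(Rational(-3, 89), Rational(-188, 5)), -505), Pow(-7225, -1)) = Mul(Add(Rational(-16747, 445), -505), Rational(-1, 7225)) = Mul(Rational(-241472, 445), Rational(-1, 7225)) = Rational(241472, 3215125)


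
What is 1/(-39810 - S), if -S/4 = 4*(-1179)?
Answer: -1/58674 ≈ -1.7043e-5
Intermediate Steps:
S = 18864 (S = -16*(-1179) = -4*(-4716) = 18864)
1/(-39810 - S) = 1/(-39810 - 1*18864) = 1/(-39810 - 18864) = 1/(-58674) = -1/58674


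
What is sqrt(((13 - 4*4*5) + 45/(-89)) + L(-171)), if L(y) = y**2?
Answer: sqrt(231083249)/89 ≈ 170.80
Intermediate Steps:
sqrt(((13 - 4*4*5) + 45/(-89)) + L(-171)) = sqrt(((13 - 4*4*5) + 45/(-89)) + (-171)**2) = sqrt(((13 - 16*5) + 45*(-1/89)) + 29241) = sqrt(((13 - 80) - 45/89) + 29241) = sqrt((-67 - 45/89) + 29241) = sqrt(-6008/89 + 29241) = sqrt(2596441/89) = sqrt(231083249)/89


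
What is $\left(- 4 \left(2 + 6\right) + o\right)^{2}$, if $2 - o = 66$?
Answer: $9216$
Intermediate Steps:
$o = -64$ ($o = 2 - 66 = -64$)
$\left(- 4 \left(2 + 6\right) + o\right)^{2} = \left(- 4 \left(2 + 6\right) - 64\right)^{2} = \left(\left(-4\right) 8 - 64\right)^{2} = \left(-32 - 64\right)^{2} = \left(-96\right)^{2} = 9216$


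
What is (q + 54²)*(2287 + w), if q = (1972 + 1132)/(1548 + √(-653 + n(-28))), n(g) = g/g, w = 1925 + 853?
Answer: 8856568701180/599239 - 7860880*I*√163/599239 ≈ 1.478e+7 - 167.48*I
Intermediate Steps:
w = 2778
n(g) = 1
q = 3104/(1548 + 2*I*√163) (q = (1972 + 1132)/(1548 + √(-653 + 1)) = 3104/(1548 + √(-652)) = 3104/(1548 + 2*I*√163) ≈ 2.0046 - 0.033066*I)
(q + 54²)*(2287 + w) = ((1201248/599239 - 1552*I*√163/599239) + 54²)*(2287 + 2778) = ((1201248/599239 - 1552*I*√163/599239) + 2916)*5065 = (1748582172/599239 - 1552*I*√163/599239)*5065 = 8856568701180/599239 - 7860880*I*√163/599239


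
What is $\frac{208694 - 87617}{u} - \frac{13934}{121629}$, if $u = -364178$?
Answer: $- \frac{19800930685}{44294605962} \approx -0.44703$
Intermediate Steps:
$\frac{208694 - 87617}{u} - \frac{13934}{121629} = \frac{208694 - 87617}{-364178} - \frac{13934}{121629} = 121077 \left(- \frac{1}{364178}\right) - \frac{13934}{121629} = - \frac{121077}{364178} - \frac{13934}{121629} = - \frac{19800930685}{44294605962}$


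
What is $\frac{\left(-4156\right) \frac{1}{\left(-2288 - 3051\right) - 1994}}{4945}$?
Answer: $\frac{4156}{36261685} \approx 0.00011461$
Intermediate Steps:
$\frac{\left(-4156\right) \frac{1}{\left(-2288 - 3051\right) - 1994}}{4945} = - \frac{4156}{-5339 - 1994} \cdot \frac{1}{4945} = - \frac{4156}{-7333} \cdot \frac{1}{4945} = \left(-4156\right) \left(- \frac{1}{7333}\right) \frac{1}{4945} = \frac{4156}{7333} \cdot \frac{1}{4945} = \frac{4156}{36261685}$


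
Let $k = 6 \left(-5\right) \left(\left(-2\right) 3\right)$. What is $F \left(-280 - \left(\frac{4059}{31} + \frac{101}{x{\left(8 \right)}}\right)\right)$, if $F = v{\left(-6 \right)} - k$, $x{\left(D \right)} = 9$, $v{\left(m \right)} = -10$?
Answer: $\frac{22378580}{279} \approx 80210.0$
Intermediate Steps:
$k = 180$ ($k = \left(-30\right) \left(-6\right) = 180$)
$F = -190$ ($F = -10 - 180 = -190$)
$F \left(-280 - \left(\frac{4059}{31} + \frac{101}{x{\left(8 \right)}}\right)\right) = - 190 \left(-280 - \frac{39662}{279}\right) = \left(-190\right) \left(- \frac{117782}{279}\right) = \frac{22378580}{279}$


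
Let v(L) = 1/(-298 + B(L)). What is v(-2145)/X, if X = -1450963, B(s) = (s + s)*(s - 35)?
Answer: -1/13569263781626 ≈ -7.3696e-14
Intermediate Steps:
B(s) = 2*s*(-35 + s) (B(s) = (2*s)*(-35 + s) = 2*s*(-35 + s))
v(L) = 1/(-298 + 2*L*(-35 + L))
v(-2145)/X = (1/(2*(-149 - 2145*(-35 - 2145))))/(-1450963) = (1/(2*(-149 - 2145*(-2180))))*(-1/1450963) = (1/(2*(-149 + 4676100)))*(-1/1450963) = ((½)/4675951)*(-1/1450963) = ((½)*(1/4675951))*(-1/1450963) = (1/9351902)*(-1/1450963) = -1/13569263781626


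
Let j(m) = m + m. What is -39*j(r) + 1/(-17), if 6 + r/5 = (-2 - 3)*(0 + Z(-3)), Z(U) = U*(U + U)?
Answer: 636479/17 ≈ 37440.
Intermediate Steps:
Z(U) = 2*U² (Z(U) = U*(2*U) = 2*U²)
r = -480 (r = -30 + 5*((-2 - 3)*(0 + 2*(-3)²)) = -30 + 5*(-5*(0 + 2*9)) = -30 + 5*(-5*(0 + 18)) = -30 + 5*(-5*18) = -30 + 5*(-90) = -30 - 450 = -480)
j(m) = 2*m
-39*j(r) + 1/(-17) = -78*(-480) + 1/(-17) = -39*(-960) - 1/17 = 37440 - 1/17 = 636479/17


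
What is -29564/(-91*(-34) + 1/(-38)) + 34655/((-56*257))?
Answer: -20242856349/1692081832 ≈ -11.963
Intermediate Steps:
-29564/(-91*(-34) + 1/(-38)) + 34655/((-56*257)) = -29564/(3094 - 1/38) + 34655/(-14392) = -29564/117571/38 + 34655*(-1/14392) = -29564*38/117571 - 34655/14392 = -1123432/117571 - 34655/14392 = -20242856349/1692081832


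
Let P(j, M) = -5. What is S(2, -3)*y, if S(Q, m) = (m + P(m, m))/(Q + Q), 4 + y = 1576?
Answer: -3144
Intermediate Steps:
y = 1572 (y = -4 + 1576 = 1572)
S(Q, m) = (-5 + m)/(2*Q) (S(Q, m) = (m - 5)/(Q + Q) = (-5 + m)/((2*Q)) = (-5 + m)*(1/(2*Q)) = (-5 + m)/(2*Q))
S(2, -3)*y = ((1/2)*(-5 - 3)/2)*1572 = ((1/2)*(1/2)*(-8))*1572 = -2*1572 = -3144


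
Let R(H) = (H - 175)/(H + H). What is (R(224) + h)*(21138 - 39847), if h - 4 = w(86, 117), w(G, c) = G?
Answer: -107894803/64 ≈ -1.6859e+6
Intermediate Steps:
R(H) = (-175 + H)/(2*H) (R(H) = (-175 + H)/((2*H)) = (-175 + H)*(1/(2*H)) = (-175 + H)/(2*H))
h = 90 (h = 4 + 86 = 90)
(R(224) + h)*(21138 - 39847) = ((1/2)*(-175 + 224)/224 + 90)*(21138 - 39847) = ((1/2)*(1/224)*49 + 90)*(-18709) = (7/64 + 90)*(-18709) = (5767/64)*(-18709) = -107894803/64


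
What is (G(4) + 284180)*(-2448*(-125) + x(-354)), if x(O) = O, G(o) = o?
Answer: 86859702864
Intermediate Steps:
(G(4) + 284180)*(-2448*(-125) + x(-354)) = (4 + 284180)*(-2448*(-125) - 354) = 284184*(306000 - 354) = 284184*305646 = 86859702864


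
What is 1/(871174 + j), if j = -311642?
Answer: 1/559532 ≈ 1.7872e-6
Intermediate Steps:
1/(871174 + j) = 1/(871174 - 311642) = 1/559532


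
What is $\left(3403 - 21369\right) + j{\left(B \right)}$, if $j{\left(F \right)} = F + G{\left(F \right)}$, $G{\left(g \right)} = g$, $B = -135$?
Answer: $-18236$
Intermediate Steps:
$j{\left(F \right)} = 2 F$ ($j{\left(F \right)} = F + F = 2 F$)
$\left(3403 - 21369\right) + j{\left(B \right)} = \left(3403 - 21369\right) + 2 \left(-135\right) = -17966 - 270 = -18236$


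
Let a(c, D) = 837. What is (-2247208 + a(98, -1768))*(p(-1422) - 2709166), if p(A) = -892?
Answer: 6087795699518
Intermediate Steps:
(-2247208 + a(98, -1768))*(p(-1422) - 2709166) = (-2247208 + 837)*(-892 - 2709166) = -2246371*(-2710058) = 6087795699518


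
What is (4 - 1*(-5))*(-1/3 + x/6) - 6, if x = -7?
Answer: -39/2 ≈ -19.500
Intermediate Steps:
(4 - 1*(-5))*(-1/3 + x/6) - 6 = (4 - 1*(-5))*(-1/3 - 7/6) - 6 = (4 + 5)*(-1*⅓ - 7*⅙) - 6 = 9*(-⅓ - 7/6) - 6 = 9*(-3/2) - 6 = -27/2 - 6 = -39/2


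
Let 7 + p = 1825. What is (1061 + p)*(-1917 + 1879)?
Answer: -109402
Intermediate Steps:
p = 1818 (p = -7 + 1825 = 1818)
(1061 + p)*(-1917 + 1879) = (1061 + 1818)*(-1917 + 1879) = 2879*(-38) = -109402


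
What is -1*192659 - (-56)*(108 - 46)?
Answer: -189187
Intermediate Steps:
-1*192659 - (-56)*(108 - 46) = -192659 - (-56)*62 = -192659 - 1*(-3472) = -192659 + 3472 = -189187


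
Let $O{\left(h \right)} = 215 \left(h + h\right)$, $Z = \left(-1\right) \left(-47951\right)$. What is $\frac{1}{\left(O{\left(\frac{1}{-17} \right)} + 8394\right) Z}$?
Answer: $\frac{17}{6821892868} \approx 2.492 \cdot 10^{-9}$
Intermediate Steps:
$Z = 47951$
$O{\left(h \right)} = 430 h$ ($O{\left(h \right)} = 215 \cdot 2 h = 430 h$)
$\frac{1}{\left(O{\left(\frac{1}{-17} \right)} + 8394\right) Z} = \frac{1}{\left(\frac{430}{-17} + 8394\right) 47951} = \frac{1}{430 \left(- \frac{1}{17}\right) + 8394} \cdot \frac{1}{47951} = \frac{1}{- \frac{430}{17} + 8394} \cdot \frac{1}{47951} = \frac{1}{\frac{142268}{17}} \cdot \frac{1}{47951} = \frac{17}{142268} \cdot \frac{1}{47951} = \frac{17}{6821892868}$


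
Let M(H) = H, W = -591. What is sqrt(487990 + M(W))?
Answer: sqrt(487399) ≈ 698.14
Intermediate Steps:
sqrt(487990 + M(W)) = sqrt(487990 - 591) = sqrt(487399)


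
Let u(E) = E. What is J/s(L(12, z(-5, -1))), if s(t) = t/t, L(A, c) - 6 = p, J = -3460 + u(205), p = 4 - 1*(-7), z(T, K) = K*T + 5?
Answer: -3255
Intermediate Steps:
z(T, K) = 5 + K*T
p = 11 (p = 4 + 7 = 11)
J = -3255 (J = -3460 + 205 = -3255)
L(A, c) = 17 (L(A, c) = 6 + 11 = 17)
s(t) = 1
J/s(L(12, z(-5, -1))) = -3255/1 = -3255*1 = -3255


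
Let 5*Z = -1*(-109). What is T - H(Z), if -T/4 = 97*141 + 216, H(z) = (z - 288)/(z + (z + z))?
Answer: -18170713/327 ≈ -55568.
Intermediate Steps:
Z = 109/5 (Z = (-1*(-109))/5 = (1/5)*109 = 109/5 ≈ 21.800)
H(z) = (-288 + z)/(3*z) (H(z) = (-288 + z)/(z + 2*z) = (-288 + z)/((3*z)) = (-288 + z)*(1/(3*z)) = (-288 + z)/(3*z))
T = -55572 (T = -4*(97*141 + 216) = -4*(13677 + 216) = -4*13893 = -55572)
T - H(Z) = -55572 - (-288 + 109/5)/(3*109/5) = -55572 - 5*(-1331)/(3*109*5) = -55572 - 1*(-1331/327) = -55572 + 1331/327 = -18170713/327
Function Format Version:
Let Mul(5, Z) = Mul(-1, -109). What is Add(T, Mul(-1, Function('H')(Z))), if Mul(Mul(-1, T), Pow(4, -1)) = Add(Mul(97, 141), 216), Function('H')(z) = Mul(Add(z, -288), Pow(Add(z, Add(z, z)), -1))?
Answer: Rational(-18170713, 327) ≈ -55568.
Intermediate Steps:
Z = Rational(109, 5) (Z = Mul(Rational(1, 5), Mul(-1, -109)) = Mul(Rational(1, 5), 109) = Rational(109, 5) ≈ 21.800)
Function('H')(z) = Mul(Rational(1, 3), Pow(z, -1), Add(-288, z)) (Function('H')(z) = Mul(Add(-288, z), Pow(Add(z, Mul(2, z)), -1)) = Mul(Add(-288, z), Pow(Mul(3, z), -1)) = Mul(Add(-288, z), Mul(Rational(1, 3), Pow(z, -1))) = Mul(Rational(1, 3), Pow(z, -1), Add(-288, z)))
T = -55572 (T = Mul(-4, Add(Mul(97, 141), 216)) = Mul(-4, Add(13677, 216)) = Mul(-4, 13893) = -55572)
Add(T, Mul(-1, Function('H')(Z))) = Add(-55572, Mul(-1, Mul(Rational(1, 3), Pow(Rational(109, 5), -1), Add(-288, Rational(109, 5))))) = Add(-55572, Mul(-1, Mul(Rational(1, 3), Rational(5, 109), Rational(-1331, 5)))) = Add(-55572, Mul(-1, Rational(-1331, 327))) = Add(-55572, Rational(1331, 327)) = Rational(-18170713, 327)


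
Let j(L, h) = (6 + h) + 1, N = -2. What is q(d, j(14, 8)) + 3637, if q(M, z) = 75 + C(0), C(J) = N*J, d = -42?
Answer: 3712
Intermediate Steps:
C(J) = -2*J
j(L, h) = 7 + h
q(M, z) = 75 (q(M, z) = 75 - 2*0 = 75 + 0 = 75)
q(d, j(14, 8)) + 3637 = 75 + 3637 = 3712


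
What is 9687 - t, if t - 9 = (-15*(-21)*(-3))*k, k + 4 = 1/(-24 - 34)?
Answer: 341139/58 ≈ 5881.7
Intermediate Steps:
k = -233/58 (k = -4 + 1/(-24 - 34) = -4 + 1/(-58) = -4 - 1/58 = -233/58 ≈ -4.0172)
t = 220707/58 (t = 9 + (-15*(-21)*(-3))*(-233/58) = 9 + (315*(-3))*(-233/58) = 9 - 945*(-233/58) = 9 + 220185/58 = 220707/58 ≈ 3805.3)
9687 - t = 9687 - 1*220707/58 = 9687 - 220707/58 = 341139/58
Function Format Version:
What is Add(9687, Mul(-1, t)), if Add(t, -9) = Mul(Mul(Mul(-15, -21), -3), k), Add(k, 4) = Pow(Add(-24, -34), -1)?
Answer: Rational(341139, 58) ≈ 5881.7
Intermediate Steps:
k = Rational(-233, 58) (k = Add(-4, Pow(Add(-24, -34), -1)) = Add(-4, Pow(-58, -1)) = Add(-4, Rational(-1, 58)) = Rational(-233, 58) ≈ -4.0172)
t = Rational(220707, 58) (t = Add(9, Mul(Mul(Mul(-15, -21), -3), Rational(-233, 58))) = Add(9, Mul(Mul(315, -3), Rational(-233, 58))) = Add(9, Mul(-945, Rational(-233, 58))) = Add(9, Rational(220185, 58)) = Rational(220707, 58) ≈ 3805.3)
Add(9687, Mul(-1, t)) = Add(9687, Mul(-1, Rational(220707, 58))) = Add(9687, Rational(-220707, 58)) = Rational(341139, 58)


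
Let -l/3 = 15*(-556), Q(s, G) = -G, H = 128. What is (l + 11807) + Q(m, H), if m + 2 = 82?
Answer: 36699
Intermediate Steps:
m = 80 (m = -2 + 82 = 80)
l = 25020 (l = -45*(-556) = -3*(-8340) = 25020)
(l + 11807) + Q(m, H) = (25020 + 11807) - 1*128 = 36827 - 128 = 36699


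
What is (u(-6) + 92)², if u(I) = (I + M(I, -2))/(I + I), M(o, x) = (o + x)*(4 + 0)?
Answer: 326041/36 ≈ 9056.7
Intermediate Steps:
M(o, x) = 4*o + 4*x (M(o, x) = (o + x)*4 = 4*o + 4*x)
u(I) = (-8 + 5*I)/(2*I) (u(I) = (I + (4*I + 4*(-2)))/(I + I) = (I + (4*I - 8))/((2*I)) = (I + (-8 + 4*I))*(1/(2*I)) = (-8 + 5*I)*(1/(2*I)) = (-8 + 5*I)/(2*I))
(u(-6) + 92)² = ((5/2 - 4/(-6)) + 92)² = ((5/2 - 4*(-⅙)) + 92)² = ((5/2 + ⅔) + 92)² = (19/6 + 92)² = (571/6)² = 326041/36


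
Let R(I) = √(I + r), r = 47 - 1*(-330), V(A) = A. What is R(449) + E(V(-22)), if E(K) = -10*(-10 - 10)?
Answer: 200 + √826 ≈ 228.74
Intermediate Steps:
r = 377 (r = 47 + 330 = 377)
R(I) = √(377 + I) (R(I) = √(I + 377) = √(377 + I))
E(K) = 200 (E(K) = -10*(-20) = 200)
R(449) + E(V(-22)) = √(377 + 449) + 200 = √826 + 200 = 200 + √826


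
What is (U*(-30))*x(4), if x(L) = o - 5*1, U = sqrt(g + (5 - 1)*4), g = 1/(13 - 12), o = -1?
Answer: 180*sqrt(17) ≈ 742.16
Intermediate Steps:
g = 1 (g = 1/1 = 1)
U = sqrt(17) (U = sqrt(1 + (5 - 1)*4) = sqrt(1 + 4*4) = sqrt(1 + 16) = sqrt(17) ≈ 4.1231)
x(L) = -6 (x(L) = -1 - 5*1 = -1 - 5 = -6)
(U*(-30))*x(4) = (sqrt(17)*(-30))*(-6) = -30*sqrt(17)*(-6) = 180*sqrt(17)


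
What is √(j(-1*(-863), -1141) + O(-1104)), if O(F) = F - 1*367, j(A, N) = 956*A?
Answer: √823557 ≈ 907.50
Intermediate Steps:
O(F) = -367 + F (O(F) = F - 367 = -367 + F)
√(j(-1*(-863), -1141) + O(-1104)) = √(956*(-1*(-863)) + (-367 - 1104)) = √(956*863 - 1471) = √(825028 - 1471) = √823557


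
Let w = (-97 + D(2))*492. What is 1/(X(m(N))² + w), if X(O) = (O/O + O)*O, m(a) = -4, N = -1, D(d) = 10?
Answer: -1/42660 ≈ -2.3441e-5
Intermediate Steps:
X(O) = O*(1 + O) (X(O) = (1 + O)*O = O*(1 + O))
w = -42804 (w = (-97 + 10)*492 = -87*492 = -42804)
1/(X(m(N))² + w) = 1/((-4*(1 - 4))² - 42804) = 1/((-4*(-3))² - 42804) = 1/(12² - 42804) = 1/(144 - 42804) = 1/(-42660) = -1/42660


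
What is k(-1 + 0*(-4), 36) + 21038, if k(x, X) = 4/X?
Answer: 189343/9 ≈ 21038.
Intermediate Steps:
k(-1 + 0*(-4), 36) + 21038 = 4/36 + 21038 = 4*(1/36) + 21038 = 1/9 + 21038 = 189343/9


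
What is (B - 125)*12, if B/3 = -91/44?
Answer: -17319/11 ≈ -1574.5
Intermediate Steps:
B = -273/44 (B = 3*(-91/44) = -273/44 ≈ -6.2045)
(B - 125)*12 = (-273/44 - 125)*12 = -5773/44*12 = -17319/11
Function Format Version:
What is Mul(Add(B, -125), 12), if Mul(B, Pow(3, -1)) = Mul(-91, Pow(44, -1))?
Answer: Rational(-17319, 11) ≈ -1574.5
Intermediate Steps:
B = Rational(-273, 44) (B = Mul(3, Mul(-91, Pow(44, -1))) = Mul(3, Mul(-91, Rational(1, 44))) = Mul(3, Rational(-91, 44)) = Rational(-273, 44) ≈ -6.2045)
Mul(Add(B, -125), 12) = Mul(Add(Rational(-273, 44), -125), 12) = Mul(Rational(-5773, 44), 12) = Rational(-17319, 11)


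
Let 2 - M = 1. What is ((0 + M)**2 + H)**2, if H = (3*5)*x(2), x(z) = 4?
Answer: 3721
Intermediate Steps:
M = 1 (M = 2 - 1*1 = 2 - 1 = 1)
H = 60 (H = (3*5)*4 = 15*4 = 60)
((0 + M)**2 + H)**2 = ((0 + 1)**2 + 60)**2 = (1**2 + 60)**2 = (1 + 60)**2 = 61**2 = 3721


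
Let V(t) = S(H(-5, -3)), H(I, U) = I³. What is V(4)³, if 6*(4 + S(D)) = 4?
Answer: -1000/27 ≈ -37.037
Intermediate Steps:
S(D) = -10/3 (S(D) = -4 + (⅙)*4 = -4 + ⅔ = -10/3)
V(t) = -10/3
V(4)³ = (-10/3)³ = -1000/27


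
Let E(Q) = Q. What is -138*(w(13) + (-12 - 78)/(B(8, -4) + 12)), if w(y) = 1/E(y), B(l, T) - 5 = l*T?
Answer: -10902/13 ≈ -838.62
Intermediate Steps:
B(l, T) = 5 + T*l (B(l, T) = 5 + l*T = 5 + T*l)
w(y) = 1/y
-138*(w(13) + (-12 - 78)/(B(8, -4) + 12)) = -138*(1/13 + (-12 - 78)/((5 - 4*8) + 12)) = -138*(1/13 - 90/((5 - 32) + 12)) = -138*(1/13 - 90/(-27 + 12)) = -138*(1/13 - 90/(-15)) = -138*(1/13 - 90*(-1/15)) = -138*(1/13 + 6) = -138*79/13 = -10902/13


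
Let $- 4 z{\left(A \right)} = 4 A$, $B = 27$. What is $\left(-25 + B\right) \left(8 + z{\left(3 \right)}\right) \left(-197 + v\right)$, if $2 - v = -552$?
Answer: $3570$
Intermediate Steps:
$v = 554$ ($v = 2 - -552 = 2 + 552 = 554$)
$z{\left(A \right)} = - A$ ($z{\left(A \right)} = - \frac{4 A}{4} = - A$)
$\left(-25 + B\right) \left(8 + z{\left(3 \right)}\right) \left(-197 + v\right) = \left(-25 + 27\right) \left(8 - 3\right) \left(-197 + 554\right) = 2 \left(8 - 3\right) 357 = 2 \cdot 5 \cdot 357 = 10 \cdot 357 = 3570$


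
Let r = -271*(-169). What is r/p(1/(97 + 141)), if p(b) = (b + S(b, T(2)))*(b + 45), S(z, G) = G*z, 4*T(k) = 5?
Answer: 10376954224/96399 ≈ 1.0765e+5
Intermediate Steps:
T(k) = 5/4 (T(k) = (¼)*5 = 5/4)
r = 45799
p(b) = 9*b*(45 + b)/4 (p(b) = (b + 5*b/4)*(b + 45) = (9*b/4)*(45 + b) = 9*b*(45 + b)/4)
r/p(1/(97 + 141)) = 45799/((9*(45 + 1/(97 + 141))/(4*(97 + 141)))) = 45799/(((9/4)*(45 + 1/238)/238)) = 45799/(((9/4)*(1/238)*(45 + 1/238))) = 45799/(((9/4)*(1/238)*(10711/238))) = 45799/(96399/226576) = 45799*(226576/96399) = 10376954224/96399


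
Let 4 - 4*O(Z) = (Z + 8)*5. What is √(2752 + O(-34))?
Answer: 3*√1238/2 ≈ 52.778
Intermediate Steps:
O(Z) = -9 - 5*Z/4 (O(Z) = 1 - (Z + 8)*5/4 = 1 - (8 + Z)*5/4 = 1 - (40 + 5*Z)/4 = 1 + (-10 - 5*Z/4) = -9 - 5*Z/4)
√(2752 + O(-34)) = √(2752 + (-9 - 5/4*(-34))) = √(2752 + (-9 + 85/2)) = √(2752 + 67/2) = √(5571/2) = 3*√1238/2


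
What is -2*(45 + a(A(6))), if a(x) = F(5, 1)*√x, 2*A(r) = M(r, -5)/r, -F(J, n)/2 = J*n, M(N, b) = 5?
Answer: -90 + 10*√15/3 ≈ -77.090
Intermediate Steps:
F(J, n) = -2*J*n
A(r) = 5/(2*r) (A(r) = (5/r)/2 = 5/(2*r))
a(x) = -10*√x (a(x) = (-2*5*1)*√x = -10*√x)
-2*(45 + a(A(6))) = -2*(45 - 10*√15/6) = -2*(45 - 5*√15/3) = -90 + 10*√15/3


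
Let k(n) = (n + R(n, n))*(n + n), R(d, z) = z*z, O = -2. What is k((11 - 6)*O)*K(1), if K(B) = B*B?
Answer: -1800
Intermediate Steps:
K(B) = B²
R(d, z) = z²
k(n) = 2*n*(n + n²) (k(n) = (n + n²)*(n + n) = (n + n²)*(2*n) = 2*n*(n + n²))
k((11 - 6)*O)*K(1) = (2*((11 - 6)*(-2))²*(1 + (11 - 6)*(-2)))*1² = (2*(5*(-2))²*(1 + 5*(-2)))*1 = (2*(-10)²*(1 - 10))*1 = (2*100*(-9))*1 = -1800*1 = -1800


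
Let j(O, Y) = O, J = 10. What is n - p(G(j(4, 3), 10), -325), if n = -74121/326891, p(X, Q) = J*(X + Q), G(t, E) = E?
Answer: 1029632529/326891 ≈ 3149.8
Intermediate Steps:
p(X, Q) = 10*Q + 10*X (p(X, Q) = 10*(X + Q) = 10*(Q + X) = 10*Q + 10*X)
n = -74121/326891 (n = -74121*1/326891 = -74121/326891 ≈ -0.22675)
n - p(G(j(4, 3), 10), -325) = -74121/326891 - (10*(-325) + 10*10) = -74121/326891 - (-3250 + 100) = -74121/326891 - 1*(-3150) = -74121/326891 + 3150 = 1029632529/326891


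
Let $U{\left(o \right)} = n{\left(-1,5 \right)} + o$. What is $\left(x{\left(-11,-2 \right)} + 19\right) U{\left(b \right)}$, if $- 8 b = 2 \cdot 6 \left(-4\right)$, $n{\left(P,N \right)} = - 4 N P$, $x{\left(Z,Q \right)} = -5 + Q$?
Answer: $312$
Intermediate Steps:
$n{\left(P,N \right)} = - 4 N P$
$b = 6$ ($b = - \frac{2 \cdot 6 \left(-4\right)}{8} = - \frac{12 \left(-4\right)}{8} = \left(- \frac{1}{8}\right) \left(-48\right) = 6$)
$U{\left(o \right)} = 20 + o$ ($U{\left(o \right)} = \left(-4\right) 5 \left(-1\right) + o = 20 + o$)
$\left(x{\left(-11,-2 \right)} + 19\right) U{\left(b \right)} = \left(\left(-5 - 2\right) + 19\right) \left(20 + 6\right) = \left(-7 + 19\right) 26 = 12 \cdot 26 = 312$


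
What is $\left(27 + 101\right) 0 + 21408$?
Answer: $21408$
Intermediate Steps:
$\left(27 + 101\right) 0 + 21408 = 128 \cdot 0 + 21408 = 0 + 21408 = 21408$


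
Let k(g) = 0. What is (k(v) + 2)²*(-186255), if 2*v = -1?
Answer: -745020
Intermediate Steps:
v = -½ (v = (½)*(-1) = -½ ≈ -0.50000)
(k(v) + 2)²*(-186255) = (0 + 2)²*(-186255) = 2²*(-186255) = 4*(-186255) = -745020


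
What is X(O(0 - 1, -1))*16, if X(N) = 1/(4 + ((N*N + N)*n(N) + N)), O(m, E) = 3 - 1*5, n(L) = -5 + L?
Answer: -4/3 ≈ -1.3333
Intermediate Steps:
O(m, E) = -2 (O(m, E) = 3 - 5 = -2)
X(N) = 1/(4 + N + (-5 + N)*(N + N²)) (X(N) = 1/(4 + ((N*N + N)*(-5 + N) + N)) = 1/(4 + ((N² + N)*(-5 + N) + N)) = 1/(4 + ((N + N²)*(-5 + N) + N)) = 1/(4 + ((-5 + N)*(N + N²) + N)) = 1/(4 + (N + (-5 + N)*(N + N²))) = 1/(4 + N + (-5 + N)*(N + N²)))
X(O(0 - 1, -1))*16 = 16/(4 + (-2)³ - 4*(-2) - 4*(-2)²) = 16/(4 - 8 + 8 - 4*4) = 16/(4 - 8 + 8 - 16) = 16/(-12) = -1/12*16 = -4/3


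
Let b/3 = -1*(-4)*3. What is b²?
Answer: 1296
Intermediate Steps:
b = 36 (b = 3*(-1*(-4)*3) = 3*(4*3) = 3*12 = 36)
b² = 36² = 1296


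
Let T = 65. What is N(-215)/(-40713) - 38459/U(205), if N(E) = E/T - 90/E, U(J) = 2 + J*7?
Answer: -291756469166/10901353593 ≈ -26.763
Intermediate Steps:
U(J) = 2 + 7*J
N(E) = -90/E + E/65 (N(E) = E/65 - 90/E = -90/E + E/65)
N(-215)/(-40713) - 38459/U(205) = (-90/(-215) + (1/65)*(-215))/(-40713) - 38459/(2 + 7*205) = (-90*(-1/215) - 43/13)*(-1/40713) - 38459/(2 + 1435) = (18/43 - 43/13)*(-1/40713) - 38459/1437 = -1615/559*(-1/40713) - 38459*1/1437 = 1615/22758567 - 38459/1437 = -291756469166/10901353593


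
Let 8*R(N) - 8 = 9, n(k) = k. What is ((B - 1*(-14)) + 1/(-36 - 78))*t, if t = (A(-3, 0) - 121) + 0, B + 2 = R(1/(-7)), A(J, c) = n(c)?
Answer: -778877/456 ≈ -1708.1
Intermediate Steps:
A(J, c) = c
R(N) = 17/8 (R(N) = 1 + (⅛)*9 = 1 + 9/8 = 17/8)
B = ⅛ (B = -2 + 17/8 = ⅛ ≈ 0.12500)
t = -121 (t = (0 - 121) + 0 = -121 + 0 = -121)
((B - 1*(-14)) + 1/(-36 - 78))*t = ((⅛ - 1*(-14)) + 1/(-36 - 78))*(-121) = ((⅛ + 14) + 1/(-114))*(-121) = (113/8 - 1/114)*(-121) = (6437/456)*(-121) = -778877/456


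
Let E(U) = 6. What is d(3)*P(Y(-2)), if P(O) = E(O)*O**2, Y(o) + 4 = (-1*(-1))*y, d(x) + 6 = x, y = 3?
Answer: -18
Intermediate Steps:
d(x) = -6 + x
Y(o) = -1 (Y(o) = -4 - 1*(-1)*3 = -4 + 1*3 = -4 + 3 = -1)
P(O) = 6*O**2
d(3)*P(Y(-2)) = (-6 + 3)*(6*(-1)**2) = -18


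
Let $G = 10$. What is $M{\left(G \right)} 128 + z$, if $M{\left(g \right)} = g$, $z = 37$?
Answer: $1317$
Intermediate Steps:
$M{\left(G \right)} 128 + z = 10 \cdot 128 + 37 = 1280 + 37 = 1317$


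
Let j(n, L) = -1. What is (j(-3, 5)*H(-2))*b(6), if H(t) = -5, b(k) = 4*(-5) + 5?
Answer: -75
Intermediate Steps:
b(k) = -15 (b(k) = -20 + 5 = -15)
(j(-3, 5)*H(-2))*b(6) = -1*(-5)*(-15) = 5*(-15) = -75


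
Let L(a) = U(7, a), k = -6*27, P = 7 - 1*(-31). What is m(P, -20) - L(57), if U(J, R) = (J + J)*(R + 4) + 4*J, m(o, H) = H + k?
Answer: -1064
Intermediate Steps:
P = 38 (P = 7 + 31 = 38)
k = -162
m(o, H) = -162 + H (m(o, H) = H - 162 = -162 + H)
U(J, R) = 4*J + 2*J*(4 + R) (U(J, R) = (2*J)*(4 + R) + 4*J = 2*J*(4 + R) + 4*J = 4*J + 2*J*(4 + R))
L(a) = 84 + 14*a (L(a) = 2*7*(6 + a) = 84 + 14*a)
m(P, -20) - L(57) = (-162 - 20) - (84 + 14*57) = -182 - (84 + 798) = -182 - 1*882 = -182 - 882 = -1064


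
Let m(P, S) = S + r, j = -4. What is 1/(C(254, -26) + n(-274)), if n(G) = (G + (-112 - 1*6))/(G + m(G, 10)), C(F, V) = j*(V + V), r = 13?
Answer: 251/52600 ≈ 0.0047719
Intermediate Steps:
m(P, S) = 13 + S (m(P, S) = S + 13 = 13 + S)
C(F, V) = -8*V (C(F, V) = -4*(V + V) = -8*V)
n(G) = (-118 + G)/(23 + G) (n(G) = (G + (-112 - 1*6))/(G + (13 + 10)) = (G + (-112 - 6))/(G + 23) = (G - 118)/(23 + G) = (-118 + G)/(23 + G))
1/(C(254, -26) + n(-274)) = 1/(-8*(-26) + (-118 - 274)/(23 - 274)) = 1/(208 - 392/(-251)) = 1/(208 - 1/251*(-392)) = 1/(208 + 392/251) = 1/(52600/251) = 251/52600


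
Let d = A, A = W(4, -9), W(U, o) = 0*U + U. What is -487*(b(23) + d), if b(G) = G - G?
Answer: -1948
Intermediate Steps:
W(U, o) = U (W(U, o) = 0 + U = U)
b(G) = 0
A = 4
d = 4
-487*(b(23) + d) = -487*(0 + 4) = -487*4 = -1948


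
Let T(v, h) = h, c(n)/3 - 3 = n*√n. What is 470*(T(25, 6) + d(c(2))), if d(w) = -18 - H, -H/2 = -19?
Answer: -23500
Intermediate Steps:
c(n) = 9 + 3*n^(3/2) (c(n) = 9 + 3*(n*√n) = 9 + 3*n^(3/2))
H = 38 (H = -2*(-19) = 38)
d(w) = -56 (d(w) = -18 - 1*38 = -18 - 38 = -56)
470*(T(25, 6) + d(c(2))) = 470*(6 - 56) = 470*(-50) = -23500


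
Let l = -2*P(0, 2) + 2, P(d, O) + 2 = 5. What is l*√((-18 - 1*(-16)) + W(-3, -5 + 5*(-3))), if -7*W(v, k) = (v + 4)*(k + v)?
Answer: -12*√7/7 ≈ -4.5356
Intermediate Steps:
P(d, O) = 3 (P(d, O) = -2 + 5 = 3)
W(v, k) = -(4 + v)*(k + v)/7 (W(v, k) = -(v + 4)*(k + v)/7 = -(4 + v)*(k + v)/7)
l = -4 (l = -2*3 + 2 = -6 + 2 = -4)
l*√((-18 - 1*(-16)) + W(-3, -5 + 5*(-3))) = -4*√((-18 - 1*(-16)) + (-4*(-5 + 5*(-3))/7 - 4/7*(-3) - ⅐*(-3)² - ⅐*(-5 + 5*(-3))*(-3))) = -4*√((-18 + 16) + (-4*(-5 - 15)/7 + 12/7 - ⅐*9 - ⅐*(-5 - 15)*(-3))) = -4*√(-2 + (-4/7*(-20) + 12/7 - 9/7 - ⅐*(-20)*(-3))) = -4*√(-2 + (80/7 + 12/7 - 9/7 - 60/7)) = -4*√(-2 + 23/7) = -12*√7/7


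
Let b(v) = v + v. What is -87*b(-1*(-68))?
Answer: -11832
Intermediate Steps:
b(v) = 2*v
-87*b(-1*(-68)) = -174*(-1*(-68)) = -174*68 = -87*136 = -11832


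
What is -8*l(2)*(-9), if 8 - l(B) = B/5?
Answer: 2736/5 ≈ 547.20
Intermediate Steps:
l(B) = 8 - B/5
-8*l(2)*(-9) = -8*(8 - ⅕*2)*(-9) = -8*(8 - ⅖)*(-9) = -8*38/5*(-9) = -304/5*(-9) = 2736/5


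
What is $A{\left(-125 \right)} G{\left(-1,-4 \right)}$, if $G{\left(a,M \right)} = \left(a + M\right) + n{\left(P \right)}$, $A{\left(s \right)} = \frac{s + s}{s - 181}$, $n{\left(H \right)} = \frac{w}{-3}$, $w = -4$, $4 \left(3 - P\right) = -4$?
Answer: $- \frac{1375}{459} \approx -2.9956$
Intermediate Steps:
$P = 4$ ($P = 3 - -1 = 3 + 1 = 4$)
$n{\left(H \right)} = \frac{4}{3}$ ($n{\left(H \right)} = - \frac{4}{-3} = \left(-4\right) \left(- \frac{1}{3}\right) = \frac{4}{3}$)
$A{\left(s \right)} = \frac{2 s}{-181 + s}$
$G{\left(a,M \right)} = \frac{4}{3} + M + a$ ($G{\left(a,M \right)} = \left(a + M\right) + \frac{4}{3} = \left(M + a\right) + \frac{4}{3} = \frac{4}{3} + M + a$)
$A{\left(-125 \right)} G{\left(-1,-4 \right)} = 2 \left(-125\right) \frac{1}{-181 - 125} \left(\frac{4}{3} - 4 - 1\right) = 2 \left(-125\right) \frac{1}{-306} \left(- \frac{11}{3}\right) = 2 \left(-125\right) \left(- \frac{1}{306}\right) \left(- \frac{11}{3}\right) = \frac{125}{153} \left(- \frac{11}{3}\right) = - \frac{1375}{459}$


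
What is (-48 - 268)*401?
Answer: -126716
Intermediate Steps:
(-48 - 268)*401 = -316*401 = -126716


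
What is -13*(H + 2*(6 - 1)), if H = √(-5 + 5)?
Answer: -130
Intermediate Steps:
H = 0 (H = √0 = 0)
-13*(H + 2*(6 - 1)) = -13*(0 + 2*(6 - 1)) = -13*(0 + 2*5) = -13*(0 + 10) = -130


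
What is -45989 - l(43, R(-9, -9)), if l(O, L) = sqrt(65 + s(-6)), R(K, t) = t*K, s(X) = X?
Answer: -45989 - sqrt(59) ≈ -45997.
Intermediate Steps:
R(K, t) = K*t
l(O, L) = sqrt(59) (l(O, L) = sqrt(65 - 6) = sqrt(59))
-45989 - l(43, R(-9, -9)) = -45989 - sqrt(59)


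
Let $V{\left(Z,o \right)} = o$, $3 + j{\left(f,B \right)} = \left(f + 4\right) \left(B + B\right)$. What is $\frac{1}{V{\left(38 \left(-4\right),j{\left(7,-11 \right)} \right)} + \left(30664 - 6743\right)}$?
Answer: $\frac{1}{23676} \approx 4.2237 \cdot 10^{-5}$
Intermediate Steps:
$j{\left(f,B \right)} = -3 + 2 B \left(4 + f\right)$ ($j{\left(f,B \right)} = -3 + \left(f + 4\right) \left(B + B\right) = -3 + \left(4 + f\right) 2 B = -3 + 2 B \left(4 + f\right)$)
$\frac{1}{V{\left(38 \left(-4\right),j{\left(7,-11 \right)} \right)} + \left(30664 - 6743\right)} = \frac{1}{\left(-3 + 8 \left(-11\right) + 2 \left(-11\right) 7\right) + \left(30664 - 6743\right)} = \frac{1}{\left(-3 - 88 - 154\right) + \left(30664 - 6743\right)} = \frac{1}{-245 + 23921} = \frac{1}{23676}$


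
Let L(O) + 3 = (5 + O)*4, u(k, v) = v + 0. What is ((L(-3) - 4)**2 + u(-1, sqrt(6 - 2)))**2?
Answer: 9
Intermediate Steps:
u(k, v) = v
L(O) = 17 + 4*O (L(O) = -3 + (5 + O)*4 = -3 + (20 + 4*O) = 17 + 4*O)
((L(-3) - 4)**2 + u(-1, sqrt(6 - 2)))**2 = (((17 + 4*(-3)) - 4)**2 + sqrt(6 - 2))**2 = (((17 - 12) - 4)**2 + sqrt(4))**2 = ((5 - 4)**2 + 2)**2 = (1**2 + 2)**2 = (1 + 2)**2 = 3**2 = 9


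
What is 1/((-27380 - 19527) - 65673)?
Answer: -1/112580 ≈ -8.8826e-6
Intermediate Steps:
1/((-27380 - 19527) - 65673) = 1/(-46907 - 65673) = 1/(-112580) = -1/112580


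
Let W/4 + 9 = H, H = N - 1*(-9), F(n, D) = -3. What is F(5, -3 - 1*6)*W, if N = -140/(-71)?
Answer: -1680/71 ≈ -23.662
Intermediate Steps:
N = 140/71 (N = -140*(-1/71) = 140/71 ≈ 1.9718)
H = 779/71 (H = 140/71 - 1*(-9) = 140/71 + 9 = 779/71 ≈ 10.972)
W = 560/71 (W = -36 + 4*(779/71) = -36 + 3116/71 = 560/71 ≈ 7.8873)
F(5, -3 - 1*6)*W = -3*560/71 = -1680/71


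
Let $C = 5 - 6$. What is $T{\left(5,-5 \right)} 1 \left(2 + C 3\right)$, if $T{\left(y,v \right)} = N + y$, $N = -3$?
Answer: $-2$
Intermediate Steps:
$C = -1$ ($C = 5 - 6 = -1$)
$T{\left(y,v \right)} = -3 + y$
$T{\left(5,-5 \right)} 1 \left(2 + C 3\right) = \left(-3 + 5\right) 1 \left(2 - 3\right) = 2 \cdot 1 \left(2 - 3\right) = 2 \left(-1\right) = -2$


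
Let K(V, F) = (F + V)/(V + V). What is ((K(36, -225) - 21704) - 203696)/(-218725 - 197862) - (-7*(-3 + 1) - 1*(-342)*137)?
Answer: -156194992907/3332696 ≈ -46867.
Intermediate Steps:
K(V, F) = (F + V)/(2*V) (K(V, F) = (F + V)/((2*V)) = (F + V)*(1/(2*V)) = (F + V)/(2*V))
((K(36, -225) - 21704) - 203696)/(-218725 - 197862) - (-7*(-3 + 1) - 1*(-342)*137) = (((½)*(-225 + 36)/36 - 21704) - 203696)/(-218725 - 197862) - (-7*(-3 + 1) - 1*(-342)*137) = (((½)*(1/36)*(-189) - 21704) - 203696)/(-416587) - (-7*(-2) + 342*137) = ((-21/8 - 21704) - 203696)*(-1/416587) - (14 + 46854) = (-173653/8 - 203696)*(-1/416587) - 1*46868 = -1803221/8*(-1/416587) - 46868 = 1803221/3332696 - 46868 = -156194992907/3332696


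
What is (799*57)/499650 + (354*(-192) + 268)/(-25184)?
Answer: 1457219163/524299400 ≈ 2.7794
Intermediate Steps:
(799*57)/499650 + (354*(-192) + 268)/(-25184) = 45543*(1/499650) + (-67968 + 268)*(-1/25184) = 15181/166550 - 67700*(-1/25184) = 15181/166550 + 16925/6296 = 1457219163/524299400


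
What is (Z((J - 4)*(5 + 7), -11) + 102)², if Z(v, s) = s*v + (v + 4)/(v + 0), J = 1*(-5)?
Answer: 1214940736/729 ≈ 1.6666e+6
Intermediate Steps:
J = -5
Z(v, s) = s*v + (4 + v)/v
(Z((J - 4)*(5 + 7), -11) + 102)² = ((1 + 4/(((-5 - 4)*(5 + 7))) - 11*(-5 - 4)*(5 + 7)) + 102)² = ((1 + 4/((-9*12)) - (-99)*12) + 102)² = ((1 + 4/(-108) - 11*(-108)) + 102)² = ((1 + 4*(-1/108) + 1188) + 102)² = ((1 - 1/27 + 1188) + 102)² = (32102/27 + 102)² = (34856/27)² = 1214940736/729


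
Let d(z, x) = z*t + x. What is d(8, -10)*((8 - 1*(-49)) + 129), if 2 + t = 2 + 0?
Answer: -1860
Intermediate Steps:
t = 0 (t = -2 + (2 + 0) = -2 + 2 = 0)
d(z, x) = x (d(z, x) = z*0 + x = 0 + x = x)
d(8, -10)*((8 - 1*(-49)) + 129) = -10*((8 - 1*(-49)) + 129) = -10*((8 + 49) + 129) = -10*(57 + 129) = -10*186 = -1860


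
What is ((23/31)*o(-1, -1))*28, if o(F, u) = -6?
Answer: -3864/31 ≈ -124.65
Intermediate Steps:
((23/31)*o(-1, -1))*28 = ((23/31)*(-6))*28 = -138/31*28 = -3864/31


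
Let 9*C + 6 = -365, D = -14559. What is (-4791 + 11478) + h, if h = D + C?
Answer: -71219/9 ≈ -7913.2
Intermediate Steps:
C = -371/9 (C = -⅔ + (⅑)*(-365) = -⅔ - 365/9 = -371/9 ≈ -41.222)
h = -131402/9 (h = -14559 - 371/9 = -131402/9 ≈ -14600.)
(-4791 + 11478) + h = (-4791 + 11478) - 131402/9 = 6687 - 131402/9 = -71219/9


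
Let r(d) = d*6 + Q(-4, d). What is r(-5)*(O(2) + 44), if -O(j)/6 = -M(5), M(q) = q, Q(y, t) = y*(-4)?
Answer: -1036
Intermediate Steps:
Q(y, t) = -4*y
O(j) = 30 (O(j) = -(-6)*5 = -6*(-5) = 30)
r(d) = 16 + 6*d (r(d) = d*6 - 4*(-4) = 6*d + 16 = 16 + 6*d)
r(-5)*(O(2) + 44) = (16 + 6*(-5))*(30 + 44) = (16 - 30)*74 = -14*74 = -1036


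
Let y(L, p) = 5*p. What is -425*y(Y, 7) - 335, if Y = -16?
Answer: -15210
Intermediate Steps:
-425*y(Y, 7) - 335 = -2125*7 - 335 = -425*35 - 335 = -14875 - 335 = -15210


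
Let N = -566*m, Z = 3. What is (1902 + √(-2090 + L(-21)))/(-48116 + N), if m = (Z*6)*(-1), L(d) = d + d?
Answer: -951/18964 - I*√533/18964 ≈ -0.050148 - 0.0012174*I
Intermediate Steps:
L(d) = 2*d
m = -18 (m = (3*6)*(-1) = 18*(-1) = -18)
N = 10188 (N = -566*(-18) = 10188)
(1902 + √(-2090 + L(-21)))/(-48116 + N) = (1902 + √(-2090 + 2*(-21)))/(-48116 + 10188) = (1902 + √(-2090 - 42))/(-37928) = (1902 + √(-2132))*(-1/37928) = (1902 + 2*I*√533)*(-1/37928) = -951/18964 - I*√533/18964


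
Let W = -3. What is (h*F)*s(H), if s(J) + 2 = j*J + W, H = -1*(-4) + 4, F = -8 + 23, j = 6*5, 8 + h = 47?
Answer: 137475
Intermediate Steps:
h = 39 (h = -8 + 47 = 39)
j = 30
F = 15
H = 8 (H = 4 + 4 = 8)
s(J) = -5 + 30*J (s(J) = -2 + (30*J - 3) = -2 + (-3 + 30*J) = -5 + 30*J)
(h*F)*s(H) = (39*15)*(-5 + 30*8) = 585*(-5 + 240) = 585*235 = 137475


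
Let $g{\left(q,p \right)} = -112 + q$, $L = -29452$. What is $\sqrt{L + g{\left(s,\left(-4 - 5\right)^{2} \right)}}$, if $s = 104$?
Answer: $2 i \sqrt{7365} \approx 171.64 i$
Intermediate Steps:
$\sqrt{L + g{\left(s,\left(-4 - 5\right)^{2} \right)}} = \sqrt{-29452 + \left(-112 + 104\right)} = \sqrt{-29452 - 8} = \sqrt{-29460} = 2 i \sqrt{7365}$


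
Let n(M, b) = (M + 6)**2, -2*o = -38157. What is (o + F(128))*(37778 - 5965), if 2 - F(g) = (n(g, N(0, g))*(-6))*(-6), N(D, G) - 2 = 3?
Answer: -39914848523/2 ≈ -1.9957e+10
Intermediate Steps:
o = 38157/2 (o = -1/2*(-38157) = 38157/2 ≈ 19079.)
N(D, G) = 5 (N(D, G) = 2 + 3 = 5)
n(M, b) = (6 + M)**2
F(g) = 2 - 36*(6 + g)**2 (F(g) = 2 - (6 + g)**2*(-6)*(-6) = 2 - (-6*(6 + g)**2)*(-6) = 2 - 36*(6 + g)**2)
(o + F(128))*(37778 - 5965) = (38157/2 + (2 - 36*(6 + 128)**2))*(37778 - 5965) = (38157/2 + (2 - 36*134**2))*31813 = (38157/2 + (2 - 36*17956))*31813 = (38157/2 + (2 - 646416))*31813 = (38157/2 - 646414)*31813 = -1254671/2*31813 = -39914848523/2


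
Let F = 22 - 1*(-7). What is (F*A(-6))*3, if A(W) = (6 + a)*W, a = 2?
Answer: -4176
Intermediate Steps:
F = 29 (F = 22 + 7 = 29)
A(W) = 8*W (A(W) = (6 + 2)*W = 8*W)
(F*A(-6))*3 = (29*(8*(-6)))*3 = (29*(-48))*3 = -1392*3 = -4176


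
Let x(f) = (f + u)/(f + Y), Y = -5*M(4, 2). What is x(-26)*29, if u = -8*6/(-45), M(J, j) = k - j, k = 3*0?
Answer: 5423/120 ≈ 45.192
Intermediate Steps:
k = 0
M(J, j) = -j (M(J, j) = 0 - j = -j)
Y = 10 (Y = -(-5)*2 = -5*(-2) = 10)
u = 16/15 (u = -48*(-1/45) = 16/15 ≈ 1.0667)
x(f) = (16/15 + f)/(10 + f) (x(f) = (f + 16/15)/(f + 10) = (16/15 + f)/(10 + f))
x(-26)*29 = ((16/15 - 26)/(10 - 26))*29 = (-374/15/(-16))*29 = -1/16*(-374/15)*29 = (187/120)*29 = 5423/120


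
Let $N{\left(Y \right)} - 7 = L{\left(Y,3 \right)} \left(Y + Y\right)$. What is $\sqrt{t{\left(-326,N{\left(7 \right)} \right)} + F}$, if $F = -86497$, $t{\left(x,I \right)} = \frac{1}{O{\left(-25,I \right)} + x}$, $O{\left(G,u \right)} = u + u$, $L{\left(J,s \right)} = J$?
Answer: $\frac{i \sqrt{290975937}}{58} \approx 294.1 i$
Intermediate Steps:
$O{\left(G,u \right)} = 2 u$
$N{\left(Y \right)} = 7 + 2 Y^{2}$ ($N{\left(Y \right)} = 7 + Y \left(Y + Y\right) = 7 + Y 2 Y = 7 + 2 Y^{2}$)
$t{\left(x,I \right)} = \frac{1}{x + 2 I}$ ($t{\left(x,I \right)} = \frac{1}{2 I + x} = \frac{1}{x + 2 I}$)
$\sqrt{t{\left(-326,N{\left(7 \right)} \right)} + F} = \sqrt{\frac{1}{-326 + 2 \left(7 + 2 \cdot 7^{2}\right)} - 86497} = \sqrt{\frac{1}{-326 + 2 \left(7 + 2 \cdot 49\right)} - 86497} = \sqrt{\frac{1}{-326 + 2 \left(7 + 98\right)} - 86497} = \sqrt{\frac{1}{-326 + 2 \cdot 105} - 86497} = \sqrt{\frac{1}{-326 + 210} - 86497} = \sqrt{\frac{1}{-116} - 86497} = \sqrt{- \frac{1}{116} - 86497} = \sqrt{- \frac{10033653}{116}} = \frac{i \sqrt{290975937}}{58}$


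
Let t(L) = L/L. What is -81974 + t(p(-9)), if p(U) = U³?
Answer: -81973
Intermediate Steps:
t(L) = 1
-81974 + t(p(-9)) = -81974 + 1 = -81973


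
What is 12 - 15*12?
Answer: -168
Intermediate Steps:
12 - 15*12 = 12 - 180 = -168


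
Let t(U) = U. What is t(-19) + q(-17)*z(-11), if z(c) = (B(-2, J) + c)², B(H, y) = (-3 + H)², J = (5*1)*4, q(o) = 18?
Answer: 3509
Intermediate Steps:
J = 20 (J = 5*4 = 20)
z(c) = (25 + c)² (z(c) = ((-3 - 2)² + c)² = ((-5)² + c)² = (25 + c)²)
t(-19) + q(-17)*z(-11) = -19 + 18*(25 - 11)² = -19 + 18*14² = -19 + 18*196 = -19 + 3528 = 3509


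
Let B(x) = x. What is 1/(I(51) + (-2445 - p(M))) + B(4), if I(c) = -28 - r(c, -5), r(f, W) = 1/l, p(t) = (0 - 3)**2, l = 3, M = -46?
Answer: 29785/7447 ≈ 3.9996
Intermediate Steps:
p(t) = 9 (p(t) = (-3)**2 = 9)
r(f, W) = 1/3
I(c) = -85/3 (I(c) = -28 - 1*1/3 = -28 - 1/3 = -85/3)
1/(I(51) + (-2445 - p(M))) + B(4) = 1/(-85/3 + (-2445 - 1*9)) + 4 = 1/(-85/3 + (-2445 - 9)) + 4 = 1/(-85/3 - 2454) + 4 = 1/(-7447/3) + 4 = -3/7447 + 4 = 29785/7447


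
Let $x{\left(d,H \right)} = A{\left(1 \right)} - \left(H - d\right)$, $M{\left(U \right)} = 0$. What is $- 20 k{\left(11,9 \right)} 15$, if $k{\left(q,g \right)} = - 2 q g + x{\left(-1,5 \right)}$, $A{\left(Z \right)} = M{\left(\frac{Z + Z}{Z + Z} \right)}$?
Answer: $61200$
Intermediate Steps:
$A{\left(Z \right)} = 0$
$x{\left(d,H \right)} = d - H$ ($x{\left(d,H \right)} = 0 - \left(H - d\right) = d - H$)
$k{\left(q,g \right)} = -6 - 2 g q$ ($k{\left(q,g \right)} = - 2 q g - 6 = - 2 g q - 6 = -6 - 2 g q$)
$- 20 k{\left(11,9 \right)} 15 = - 20 \left(-6 - 18 \cdot 11\right) 15 = - 20 \left(-6 - 198\right) 15 = \left(-20\right) \left(-204\right) 15 = 4080 \cdot 15 = 61200$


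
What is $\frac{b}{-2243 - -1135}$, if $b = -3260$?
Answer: $\frac{815}{277} \approx 2.9422$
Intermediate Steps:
$\frac{b}{-2243 - -1135} = - \frac{3260}{-2243 - -1135} = - \frac{3260}{-2243 + 1135} = - \frac{3260}{-1108} = \left(-3260\right) \left(- \frac{1}{1108}\right) = \frac{815}{277}$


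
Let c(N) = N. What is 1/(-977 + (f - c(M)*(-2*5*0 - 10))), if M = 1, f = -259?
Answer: -1/1226 ≈ -0.00081566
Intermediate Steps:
1/(-977 + (f - c(M)*(-2*5*0 - 10))) = 1/(-977 + (-259 - (-2*5*0 - 10))) = 1/(-977 + (-259 - (-10*0 - 10))) = 1/(-977 + (-259 - (0 - 10))) = 1/(-977 + (-259 - (-10))) = 1/(-977 + (-259 - 1*(-10))) = 1/(-977 + (-259 + 10)) = 1/(-977 - 249) = 1/(-1226) = -1/1226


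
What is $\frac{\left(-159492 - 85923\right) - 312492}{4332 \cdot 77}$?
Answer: $- \frac{26567}{15884} \approx -1.6726$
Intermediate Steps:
$\frac{\left(-159492 - 85923\right) - 312492}{4332 \cdot 77} = \frac{-245415 - 312492}{333564} = \left(-557907\right) \frac{1}{333564} = - \frac{26567}{15884}$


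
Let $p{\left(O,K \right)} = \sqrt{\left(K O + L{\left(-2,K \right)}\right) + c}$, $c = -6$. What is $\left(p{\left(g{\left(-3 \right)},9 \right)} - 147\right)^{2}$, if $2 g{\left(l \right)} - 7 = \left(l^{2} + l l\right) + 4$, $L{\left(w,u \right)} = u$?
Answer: $\frac{\left(294 - \sqrt{534}\right)^{2}}{4} \approx 18346.0$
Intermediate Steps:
$g{\left(l \right)} = \frac{11}{2} + l^{2}$ ($g{\left(l \right)} = \frac{7}{2} + \frac{\left(l^{2} + l l\right) + 4}{2} = \frac{7}{2} + \frac{\left(l^{2} + l^{2}\right) + 4}{2} = \frac{7}{2} + \frac{2 l^{2} + 4}{2} = \frac{7}{2} + \frac{4 + 2 l^{2}}{2} = \frac{7}{2} + \left(2 + l^{2}\right) = \frac{11}{2} + l^{2}$)
$p{\left(O,K \right)} = \sqrt{-6 + K + K O}$ ($p{\left(O,K \right)} = \sqrt{\left(K O + K\right) - 6} = \sqrt{\left(K + K O\right) - 6} = \sqrt{-6 + K + K O}$)
$\left(p{\left(g{\left(-3 \right)},9 \right)} - 147\right)^{2} = \left(\sqrt{-6 + 9 + 9 \left(\frac{11}{2} + \left(-3\right)^{2}\right)} - 147\right)^{2} = \left(\sqrt{-6 + 9 + 9 \left(\frac{11}{2} + 9\right)} - 147\right)^{2} = \left(\sqrt{-6 + 9 + 9 \cdot \frac{29}{2}} - 147\right)^{2} = \left(\sqrt{-6 + 9 + \frac{261}{2}} - 147\right)^{2} = \left(\sqrt{\frac{267}{2}} - 147\right)^{2} = \left(\frac{\sqrt{534}}{2} - 147\right)^{2} = \left(-147 + \frac{\sqrt{534}}{2}\right)^{2}$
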